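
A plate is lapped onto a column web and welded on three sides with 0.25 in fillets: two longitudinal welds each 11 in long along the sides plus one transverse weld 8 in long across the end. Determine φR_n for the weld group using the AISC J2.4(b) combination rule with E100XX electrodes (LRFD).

φR_n ≈ 244 kips

E100XX → F_EXX = 100 ksi.
t_e = 0.707 × 0.25 = 0.1767 in.
R_nwl = 0.6 × 100 × 0.1767 × 22 = 233.3 kips (longitudinal, 2 welds).
R_nwt = 0.6 × 100 × 0.1767 × 8 = 84.84 kips (transverse, base value).
(i) R_nwl + R_nwt = 318.1 kips; (ii) 0.85 R_nwl + 1.5 R_nwt = 325.6 kips.
R_n = max = 325.6 kips [governs: (ii)]; φR_n = 244.2 kips.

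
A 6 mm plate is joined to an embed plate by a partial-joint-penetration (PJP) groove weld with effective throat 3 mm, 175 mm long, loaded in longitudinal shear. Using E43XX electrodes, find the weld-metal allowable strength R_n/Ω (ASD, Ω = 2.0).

R_n/Ω ≈ 67.7 kN

E43XX → F_EXX = 430 MPa.
Effective throat (given) t_e = 3 mm.
A_we = 3 × 175 = 525 mm².
F_nw = 0.6 F_EXX = 258 MPa.
R_n/Ω = (258 × 525) / 2.0 × 10⁻³ = 67.72 kN.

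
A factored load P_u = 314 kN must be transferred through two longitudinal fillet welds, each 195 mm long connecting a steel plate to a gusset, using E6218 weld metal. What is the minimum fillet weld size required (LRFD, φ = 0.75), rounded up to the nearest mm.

E62XX → F_EXX = 620 MPa.
Total weld length L = 390 mm.
Required throat t_e = P_u / (φ × 0.6 F_EXX × L) = 314 / (0.75 × 0.6 × 620 × 390 × 10⁻³) = 2.886 mm.
Required leg w = t_e / 0.707 = 4.082 mm → use 5 mm.

w = 5 mm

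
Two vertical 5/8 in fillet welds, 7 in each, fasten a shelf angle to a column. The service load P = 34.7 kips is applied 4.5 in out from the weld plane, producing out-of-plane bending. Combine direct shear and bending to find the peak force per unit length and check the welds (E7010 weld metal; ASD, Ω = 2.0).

E70XX → F_EXX = 70 ksi.
L_w = 2 × 7 = 14 in; section modulus (unit throat) S = 2 × L²/6 = 16.33 in².
Direct shear f_v = P/L_w = 34.7/14 = 2.479 kip/in.
Moment M = P × e = 34.7 × 4.5 = 156.15 kip·in; bending f_b = M/S = 9.56 kip/in.
f_max = √(f_v² + f_b²) = √(2.479² + 9.56²) = 9.876 kip/in.
r_n/Ω = (1/2.0) × 0.6 × 70 × (0.707 × 0.625) = 9.279 kip/in → NOT adequate.

f_max ≈ 9.88 kip/in; NOT adequate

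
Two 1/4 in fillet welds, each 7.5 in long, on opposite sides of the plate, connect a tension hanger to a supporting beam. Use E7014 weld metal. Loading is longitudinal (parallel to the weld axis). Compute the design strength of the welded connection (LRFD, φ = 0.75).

E70XX → F_EXX = 70 ksi.
Effective throat t_e = 0.707 × 0.25 = 0.1767 in.
Total length L = 15 in; A_we = 0.1767 × 15 = 2.651 in².
F_nw = 0.6 F_EXX = 0.6 × 70 = 42 ksi.
φR_n = 0.75 × 42 × 2.651 = 83.51 kip.

φR_n ≈ 83.5 kip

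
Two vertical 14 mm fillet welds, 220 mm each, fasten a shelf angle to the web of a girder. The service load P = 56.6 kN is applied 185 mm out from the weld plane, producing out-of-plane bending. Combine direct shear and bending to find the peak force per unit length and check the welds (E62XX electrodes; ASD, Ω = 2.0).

E62XX → F_EXX = 620 MPa.
L_w = 2 × 220 = 440 mm; section modulus (unit throat) S = 2 × L²/6 = 16130 mm².
Direct shear f_v = P/L_w = 56.6×10³/440 = 128.6 N/mm.
Moment M = P × e = 56.6×10³ × 185 = 10471000 N·mm; bending f_b = M/S = 649 N/mm.
f_max = √(f_v² + f_b²) = √(128.6² + 649²) = 661.7 N/mm.
r_n/Ω = (1/2.0) × 0.6 × 620 × (0.707 × 14) = 1841 N/mm → adequate.

f_max ≈ 662 N/mm; adequate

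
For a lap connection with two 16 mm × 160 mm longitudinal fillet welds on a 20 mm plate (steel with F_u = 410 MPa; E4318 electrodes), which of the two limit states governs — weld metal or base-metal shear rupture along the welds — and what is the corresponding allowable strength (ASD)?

E43XX → F_EXX = 430 MPa.
t_e = 0.707 × 16 = 11.31 mm; L = 320 mm.
Weld metal: R_n/Ω = (1/2.0) × 0.6 × 430 × 11.31 × 320 × 10⁻³ = 467 kN.
Base metal (shear rupture): R_n/Ω = (1/2.0) × 0.6 × 410 × 20 × 320 × 10⁻³ = 787.2 kN.
Governing: weld metal.

R_n/Ω ≈ 467 kN (weld metal governs)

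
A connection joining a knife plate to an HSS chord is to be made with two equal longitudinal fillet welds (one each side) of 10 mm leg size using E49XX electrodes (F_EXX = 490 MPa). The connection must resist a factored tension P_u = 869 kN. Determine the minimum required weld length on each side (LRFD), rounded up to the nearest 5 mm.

Throat t_e = 0.707 × 10 = 7.07 mm.
φr_n = 0.75 × 0.6 × 490 × 7.07 × 10⁻³ = 1.559 kN/mm.
L_req = P_u / φr_n = 869 / 1.559 = 557.4 mm total.
Per side: 557.4 / 2 = 278.7 mm.
Round up → use L = 280 mm on each side.

L = 280 mm on each side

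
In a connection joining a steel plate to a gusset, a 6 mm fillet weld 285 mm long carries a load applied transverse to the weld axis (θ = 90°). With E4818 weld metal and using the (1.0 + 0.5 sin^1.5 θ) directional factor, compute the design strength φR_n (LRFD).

E48XX → F_EXX = 480 MPa.
t_e = 0.707 × 6 = 4.242 mm; A_we = 4.242 × 285 = 1209 mm².
Directional factor: 1.0 + 0.5 sin^1.5(90°) = 1.5.
F_nw = 0.6 × 480 × 1.5 = 432 MPa.
φR_n = 0.75 × 432 × 1209 × 10⁻³ = 391.7 kN.

φR_n ≈ 392 kN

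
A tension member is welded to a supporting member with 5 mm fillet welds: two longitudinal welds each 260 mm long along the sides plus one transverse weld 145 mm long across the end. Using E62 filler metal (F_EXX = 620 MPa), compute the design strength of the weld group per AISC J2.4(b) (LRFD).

φR_n ≈ 656 kN

t_e = 0.707 × 5 = 3.535 mm.
R_nwl = 0.6 × 620 × 3.535 × 520 × 10⁻³ = 683.8 kN (longitudinal, 2 welds).
R_nwt = 0.6 × 620 × 3.535 × 145 × 10⁻³ = 190.7 kN (transverse, base value).
(i) R_nwl + R_nwt = 874.5 kN; (ii) 0.85 R_nwl + 1.5 R_nwt = 867.3 kN.
R_n = max = 874.5 kN [governs: (i)]; φR_n = 655.9 kN.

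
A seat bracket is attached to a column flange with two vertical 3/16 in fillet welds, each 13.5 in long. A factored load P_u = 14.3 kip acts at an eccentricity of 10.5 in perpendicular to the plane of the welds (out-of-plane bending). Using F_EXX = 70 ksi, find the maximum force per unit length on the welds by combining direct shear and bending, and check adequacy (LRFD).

f_max ≈ 2.53 kip/in; adequate

L_w = 2 × 13.5 = 27 in; section modulus (unit throat) S = 2 × L²/6 = 60.75 in².
Direct shear f_v = P/L_w = 14.3/27 = 0.5296 kip/in.
Moment M = P × e = 14.3 × 10.5 = 150.15 kip·in; bending f_b = M/S = 2.472 kip/in.
f_max = √(f_v² + f_b²) = √(0.5296² + 2.472²) = 2.528 kip/in.
φr_n = 0.75 × 0.6 × 70 × (0.707 × 0.1875) = 4.176 kip/in → adequate.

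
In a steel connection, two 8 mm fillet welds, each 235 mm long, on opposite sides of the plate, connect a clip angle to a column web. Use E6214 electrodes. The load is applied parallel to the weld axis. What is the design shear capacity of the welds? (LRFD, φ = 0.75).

E62XX → F_EXX = 620 MPa.
Effective throat t_e = 0.707 × 8 = 5.656 mm.
Total length L = 470 mm; A_we = 5.656 × 470 = 2658 mm².
F_nw = 0.6 F_EXX = 0.6 × 620 = 372 MPa.
φR_n = 0.75 × 372 × 2658 × 10⁻³ = 741.7 kN.

φR_n ≈ 742 kN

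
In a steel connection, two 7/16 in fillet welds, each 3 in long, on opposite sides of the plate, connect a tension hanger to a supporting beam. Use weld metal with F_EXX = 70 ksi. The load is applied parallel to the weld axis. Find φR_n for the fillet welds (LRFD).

φR_n ≈ 58.5 kips

Effective throat t_e = 0.707 × 0.4375 = 0.3093 in.
Total length L = 6 in; A_we = 0.3093 × 6 = 1.856 in².
F_nw = 0.6 F_EXX = 0.6 × 70 = 42 ksi.
φR_n = 0.75 × 42 × 1.856 = 58.46 kips.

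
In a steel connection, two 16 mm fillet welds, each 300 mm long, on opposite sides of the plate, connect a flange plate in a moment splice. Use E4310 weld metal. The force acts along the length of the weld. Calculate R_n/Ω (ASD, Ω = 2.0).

E43XX → F_EXX = 430 MPa.
Effective throat t_e = 0.707 × 16 = 11.31 mm.
Total length L = 600 mm; A_we = 11.31 × 600 = 6787 mm².
F_nw = 0.6 F_EXX = 0.6 × 430 = 258 MPa.
R_n = 258 × 6787 × 10⁻³ = 1751 kN; R_n/Ω = 1751/2.0 = 875.5 kN.

R_n/Ω ≈ 876 kN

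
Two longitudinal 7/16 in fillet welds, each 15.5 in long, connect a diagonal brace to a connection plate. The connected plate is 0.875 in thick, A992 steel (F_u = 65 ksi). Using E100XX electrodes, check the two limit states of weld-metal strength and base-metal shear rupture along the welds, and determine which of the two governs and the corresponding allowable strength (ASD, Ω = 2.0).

R_n/Ω ≈ 288 kip (weld metal governs)

E100XX → F_EXX = 100 ksi.
t_e = 0.707 × 0.4375 = 0.3093 in; L = 31 in.
Weld metal: R_n/Ω = (1/2.0) × 0.6 × 100 × 0.3093 × 31 = 287.7 kip.
Base metal (shear rupture): R_n/Ω = (1/2.0) × 0.6 × 65 × 0.875 × 31 = 528.9 kip.
Governing: weld metal.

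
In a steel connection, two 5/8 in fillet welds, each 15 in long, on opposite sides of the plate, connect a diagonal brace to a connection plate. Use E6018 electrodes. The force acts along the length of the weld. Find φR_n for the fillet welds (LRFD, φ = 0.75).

φR_n ≈ 358 kips

E60XX → F_EXX = 60 ksi.
Effective throat t_e = 0.707 × 0.625 = 0.4419 in.
Total length L = 30 in; A_we = 0.4419 × 30 = 13.26 in².
F_nw = 0.6 F_EXX = 0.6 × 60 = 36 ksi.
φR_n = 0.75 × 36 × 13.26 = 357.9 kips.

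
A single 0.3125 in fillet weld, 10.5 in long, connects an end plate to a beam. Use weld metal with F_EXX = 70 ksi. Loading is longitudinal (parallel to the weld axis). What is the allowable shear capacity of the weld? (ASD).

Effective throat t_e = 0.707 × 0.3125 = 0.2209 in.
Total length L = 10.5 in; A_we = 0.2209 × 10.5 = 2.32 in².
F_nw = 0.6 F_EXX = 0.6 × 70 = 42 ksi.
R_n = 42 × 2.32 = 97.43 kip; R_n/Ω = 97.43/2.0 = 48.72 kip.

R_n/Ω ≈ 48.7 kip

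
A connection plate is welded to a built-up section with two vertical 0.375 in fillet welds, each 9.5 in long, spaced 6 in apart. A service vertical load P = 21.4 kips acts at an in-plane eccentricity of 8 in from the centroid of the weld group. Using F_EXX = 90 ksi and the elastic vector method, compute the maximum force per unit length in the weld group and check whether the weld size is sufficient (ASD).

f_max ≈ 3.79 kip/in; adequate

Total weld length L_w = 19 in. Treat welds as unit-width lines.
Polar moment about centroid: J = 2[d³/12 + d(b/2)²] = 2[9.5³/12 + 9.5×3²] = 313.9 in³.
Direct shear f_v = P/L_w = 21.4 / 19 = 1.126 kip/in (vertical).
Torsion M = P·e = 21.4 × 8 = 171.2 kip·in.
Critical point at (x, y) = (3, 4.75) from centroid. f_tx = M·y/J = 2.591 kip/in; f_ty = M·x/J = 1.636 kip/in.
Resultant f_max = √[f_tx² + (f_v + f_ty)²] = √[2.591² + (1.126 + 1.636)²] = 3.787 kip/in.
Capacity per unit length: r_n/Ω = (1/2.0) × 0.6 × 90 × (0.707 × 0.375) = 7.158 kip/in.
3.787 ≤ 7.158 → adequate.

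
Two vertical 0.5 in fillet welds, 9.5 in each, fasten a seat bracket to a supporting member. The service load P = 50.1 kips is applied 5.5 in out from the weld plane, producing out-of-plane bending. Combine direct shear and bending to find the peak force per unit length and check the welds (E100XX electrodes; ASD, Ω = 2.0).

f_max ≈ 9.53 kip/in; adequate

E100XX → F_EXX = 100 ksi.
L_w = 2 × 9.5 = 19 in; section modulus (unit throat) S = 2 × L²/6 = 30.08 in².
Direct shear f_v = P/L_w = 50.1/19 = 2.637 kip/in.
Moment M = P × e = 50.1 × 5.5 = 275.55 kip·in; bending f_b = M/S = 9.16 kip/in.
f_max = √(f_v² + f_b²) = √(2.637² + 9.16²) = 9.532 kip/in.
r_n/Ω = (1/2.0) × 0.6 × 100 × (0.707 × 0.5) = 10.6 kip/in → adequate.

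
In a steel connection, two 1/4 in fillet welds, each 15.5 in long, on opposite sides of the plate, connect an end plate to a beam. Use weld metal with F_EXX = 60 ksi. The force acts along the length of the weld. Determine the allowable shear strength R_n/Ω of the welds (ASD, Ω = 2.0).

Effective throat t_e = 0.707 × 0.25 = 0.1767 in.
Total length L = 31 in; A_we = 0.1767 × 31 = 5.479 in².
F_nw = 0.6 F_EXX = 0.6 × 60 = 36 ksi.
R_n = 36 × 5.479 = 197.3 kips; R_n/Ω = 197.3/2.0 = 98.63 kips.

R_n/Ω ≈ 98.6 kips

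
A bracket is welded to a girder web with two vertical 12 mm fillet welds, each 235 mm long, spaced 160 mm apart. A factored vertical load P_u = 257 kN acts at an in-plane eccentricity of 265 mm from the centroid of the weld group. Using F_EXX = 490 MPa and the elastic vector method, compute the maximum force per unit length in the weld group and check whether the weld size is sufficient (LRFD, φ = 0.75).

Total weld length L_w = 470 mm. Treat welds as unit-width lines.
Polar moment about centroid: J = 2[d³/12 + d(b/2)²] = 2[235³/12 + 235×80²] = 5171000 mm³.
Direct shear f_v = P/L_w = 257×10³ / 470 = 546.8 N/mm (vertical).
Torsion M = P·e = 257×10³ × 265 = 68105000 N·mm.
Critical point at (x, y) = (80, 117.5) from centroid. f_tx = M·y/J = 1548 N/mm; f_ty = M·x/J = 1054 N/mm.
Resultant f_max = √[f_tx² + (f_v + f_ty)²] = √[1548² + (546.8 + 1054)²] = 2226 N/mm.
Capacity per unit length: φr_n = 0.75 × 0.6 × 490 × (0.707 × 12) = 1871 N/mm.
2226 > 1871 → NOT adequate.

f_max ≈ 2230 N/mm; NOT adequate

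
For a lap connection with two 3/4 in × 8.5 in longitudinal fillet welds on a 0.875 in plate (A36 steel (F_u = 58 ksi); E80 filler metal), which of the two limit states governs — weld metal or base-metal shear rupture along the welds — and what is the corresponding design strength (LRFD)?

E80XX → F_EXX = 80 ksi.
t_e = 0.707 × 0.75 = 0.5302 in; L = 17 in.
Weld metal: φR_n = 0.75 × 0.6 × 80 × 0.5302 × 17 = 324.5 kips.
Base metal (shear rupture): φR_n = 0.75 × 0.6 × 58 × 0.875 × 17 = 388.2 kips.
Governing: weld metal.

φR_n ≈ 325 kips (weld metal governs)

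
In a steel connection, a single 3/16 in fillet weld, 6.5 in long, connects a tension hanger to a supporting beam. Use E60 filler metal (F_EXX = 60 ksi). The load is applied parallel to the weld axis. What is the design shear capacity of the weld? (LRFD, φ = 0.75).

φR_n ≈ 23.3 kips

Effective throat t_e = 0.707 × 0.1875 = 0.1326 in.
Total length L = 6.5 in; A_we = 0.1326 × 6.5 = 0.8617 in².
F_nw = 0.6 F_EXX = 0.6 × 60 = 36 ksi.
φR_n = 0.75 × 36 × 0.8617 = 23.26 kips.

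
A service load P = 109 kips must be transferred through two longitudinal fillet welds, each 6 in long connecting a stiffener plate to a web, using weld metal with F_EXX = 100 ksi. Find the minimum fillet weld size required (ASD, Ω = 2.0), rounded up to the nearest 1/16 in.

Total weld length L = 12 in.
Required throat t_e = P × Ω / (0.6 F_EXX × L) = 109 × 2.0 / (0.6 × 100 × 12) = 0.3028 in.
Required leg w = t_e / 0.707 = 0.4283 in → use 7/16 in.

w = 7/16 in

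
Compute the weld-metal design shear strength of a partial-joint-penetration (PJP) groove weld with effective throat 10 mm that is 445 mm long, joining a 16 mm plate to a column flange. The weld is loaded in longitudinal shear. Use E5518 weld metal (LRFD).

E55XX → F_EXX = 550 MPa.
Effective throat (given) t_e = 10 mm.
A_we = 10 × 445 = 4450 mm².
F_nw = 0.6 F_EXX = 330 MPa.
φR_n = 0.75 × 330 × 4450 × 10⁻³ = 1101 kN.

φR_n ≈ 1100 kN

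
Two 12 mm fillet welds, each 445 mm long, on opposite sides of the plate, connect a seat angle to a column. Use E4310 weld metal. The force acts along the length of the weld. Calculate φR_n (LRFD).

φR_n ≈ 1460 kN

E43XX → F_EXX = 430 MPa.
Effective throat t_e = 0.707 × 12 = 8.484 mm.
Total length L = 890 mm; A_we = 8.484 × 890 = 7551 mm².
F_nw = 0.6 F_EXX = 0.6 × 430 = 258 MPa.
φR_n = 0.75 × 258 × 7551 × 10⁻³ = 1461 kN.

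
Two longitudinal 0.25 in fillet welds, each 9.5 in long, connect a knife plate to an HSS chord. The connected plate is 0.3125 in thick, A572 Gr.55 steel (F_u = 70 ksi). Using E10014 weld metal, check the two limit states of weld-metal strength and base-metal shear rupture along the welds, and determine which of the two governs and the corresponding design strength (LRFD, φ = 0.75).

E100XX → F_EXX = 100 ksi.
t_e = 0.707 × 0.25 = 0.1767 in; L = 19 in.
Weld metal: φR_n = 0.75 × 0.6 × 100 × 0.1767 × 19 = 151.1 kips.
Base metal (shear rupture): φR_n = 0.75 × 0.6 × 70 × 0.3125 × 19 = 187 kips.
Governing: weld metal.

φR_n ≈ 151 kips (weld metal governs)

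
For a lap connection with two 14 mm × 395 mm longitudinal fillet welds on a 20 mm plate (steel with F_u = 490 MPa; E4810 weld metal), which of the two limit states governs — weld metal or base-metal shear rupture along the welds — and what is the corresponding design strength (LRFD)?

φR_n ≈ 1690 kN (weld metal governs)

E48XX → F_EXX = 480 MPa.
t_e = 0.707 × 14 = 9.898 mm; L = 790 mm.
Weld metal: φR_n = 0.75 × 0.6 × 480 × 9.898 × 790 × 10⁻³ = 1689 kN.
Base metal (shear rupture): φR_n = 0.75 × 0.6 × 490 × 20 × 790 × 10⁻³ = 3484 kN.
Governing: weld metal.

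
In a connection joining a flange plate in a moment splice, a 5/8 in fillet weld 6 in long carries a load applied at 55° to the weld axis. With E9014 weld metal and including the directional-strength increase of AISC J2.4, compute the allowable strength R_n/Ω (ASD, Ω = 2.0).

R_n/Ω ≈ 98.1 kips

E90XX → F_EXX = 90 ksi.
t_e = 0.707 × 0.625 = 0.4419 in; A_we = 0.4419 × 6 = 2.651 in².
Directional factor: 1.0 + 0.5 sin^1.5(55°) = 1.371.
F_nw = 0.6 × 90 × 1.371 = 74.02 ksi.
R_n/Ω = (74.02 × 2.651) / 2.0 = 98.12 kips.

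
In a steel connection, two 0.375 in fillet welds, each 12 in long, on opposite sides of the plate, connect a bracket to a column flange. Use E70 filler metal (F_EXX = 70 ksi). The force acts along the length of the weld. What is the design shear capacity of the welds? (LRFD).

Effective throat t_e = 0.707 × 0.375 = 0.2651 in.
Total length L = 24 in; A_we = 0.2651 × 24 = 6.363 in².
F_nw = 0.6 F_EXX = 0.6 × 70 = 42 ksi.
φR_n = 0.75 × 42 × 6.363 = 200.4 kips.

φR_n ≈ 200 kips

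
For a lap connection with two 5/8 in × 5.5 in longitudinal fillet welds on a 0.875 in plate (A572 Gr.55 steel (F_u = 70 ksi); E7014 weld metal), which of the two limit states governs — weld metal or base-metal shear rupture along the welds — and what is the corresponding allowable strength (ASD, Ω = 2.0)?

R_n/Ω ≈ 102 kips (weld metal governs)

E70XX → F_EXX = 70 ksi.
t_e = 0.707 × 0.625 = 0.4419 in; L = 11 in.
Weld metal: R_n/Ω = (1/2.0) × 0.6 × 70 × 0.4419 × 11 = 102.1 kips.
Base metal (shear rupture): R_n/Ω = (1/2.0) × 0.6 × 70 × 0.875 × 11 = 202.1 kips.
Governing: weld metal.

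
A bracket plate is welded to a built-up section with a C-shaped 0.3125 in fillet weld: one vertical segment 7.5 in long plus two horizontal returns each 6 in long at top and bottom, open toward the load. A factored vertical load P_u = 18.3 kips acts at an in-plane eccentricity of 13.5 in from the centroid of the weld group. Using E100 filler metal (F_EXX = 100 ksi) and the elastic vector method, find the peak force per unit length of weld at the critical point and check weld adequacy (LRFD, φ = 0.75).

f_max ≈ 5.64 kip/in; adequate

Total weld length L_w = 19.5 in. Treat welds as unit-width lines.
Centroid: x̄ = 2×6×3 / 19.5 = 1.846 in from the vertical weld.
Polar moment about centroid: J = I_x + I_y = [7.5³/12 + 2×6×3.75²] + [7.5×1.846² + 2(6³/12 + 6×1.154²)] = 281.4 in³.
Direct shear f_v = P/L_w = 18.3 / 19.5 = 0.9385 kip/in (vertical).
Torsion M = P·e = 18.3 × 13.5 = 247.05 kip·in.
Critical point at (x, y) = (4.154, 3.75) from centroid. f_tx = M·y/J = 3.292 kip/in; f_ty = M·x/J = 3.646 kip/in.
Resultant f_max = √[f_tx² + (f_v + f_ty)²] = √[3.292² + (0.9385 + 3.646)²] = 5.644 kip/in.
Capacity per unit length: φr_n = 0.75 × 0.6 × 100 × (0.707 × 0.3125) = 9.942 kip/in.
5.644 ≤ 9.942 → adequate.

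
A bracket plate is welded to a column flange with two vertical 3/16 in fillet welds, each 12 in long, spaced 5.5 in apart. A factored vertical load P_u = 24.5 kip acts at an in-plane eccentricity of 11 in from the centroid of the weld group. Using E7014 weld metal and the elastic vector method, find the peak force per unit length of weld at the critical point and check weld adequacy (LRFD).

E70XX → F_EXX = 70 ksi.
Total weld length L_w = 24 in. Treat welds as unit-width lines.
Polar moment about centroid: J = 2[d³/12 + d(b/2)²] = 2[12³/12 + 12×2.75²] = 469.5 in³.
Direct shear f_v = P/L_w = 24.5 / 24 = 1.021 kip/in (vertical).
Torsion M = P·e = 24.5 × 11 = 269.5 kip·in.
Critical point at (x, y) = (2.75, 6) from centroid. f_tx = M·y/J = 3.444 kip/in; f_ty = M·x/J = 1.579 kip/in.
Resultant f_max = √[f_tx² + (f_v + f_ty)²] = √[3.444² + (1.021 + 1.579)²] = 4.315 kip/in.
Capacity per unit length: φr_n = 0.75 × 0.6 × 70 × (0.707 × 0.1875) = 4.176 kip/in.
4.315 > 4.176 → NOT adequate.

f_max ≈ 4.31 kip/in; NOT adequate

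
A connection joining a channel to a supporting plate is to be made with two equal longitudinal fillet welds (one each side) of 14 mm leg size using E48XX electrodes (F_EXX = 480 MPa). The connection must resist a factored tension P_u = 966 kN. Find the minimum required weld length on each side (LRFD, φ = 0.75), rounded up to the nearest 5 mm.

L = 230 mm on each side

Throat t_e = 0.707 × 14 = 9.898 mm.
φr_n = 0.75 × 0.6 × 480 × 9.898 × 10⁻³ = 2.138 kN/mm.
L_req = P_u / φr_n = 966 / 2.138 = 451.8 mm total.
Per side: 451.8 / 2 = 225.9 mm.
Round up → use L = 230 mm on each side.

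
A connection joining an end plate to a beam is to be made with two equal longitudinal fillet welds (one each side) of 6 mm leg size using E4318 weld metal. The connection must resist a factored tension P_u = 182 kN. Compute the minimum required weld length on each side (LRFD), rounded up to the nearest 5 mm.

E43XX → F_EXX = 430 MPa.
Throat t_e = 0.707 × 6 = 4.242 mm.
φr_n = 0.75 × 0.6 × 430 × 4.242 × 10⁻³ = 0.8208 kN/mm.
L_req = P_u / φr_n = 182 / 0.8208 = 221.7 mm total.
Per side: 221.7 / 2 = 110.9 mm.
Round up → use L = 115 mm on each side.

L = 115 mm on each side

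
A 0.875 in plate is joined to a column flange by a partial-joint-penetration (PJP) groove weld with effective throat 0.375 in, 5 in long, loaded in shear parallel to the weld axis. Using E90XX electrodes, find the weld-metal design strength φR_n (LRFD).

E90XX → F_EXX = 90 ksi.
Effective throat (given) t_e = 0.375 in.
A_we = 0.375 × 5 = 1.875 in².
F_nw = 0.6 F_EXX = 54 ksi.
φR_n = 0.75 × 54 × 1.875 = 75.94 kips.

φR_n ≈ 75.9 kips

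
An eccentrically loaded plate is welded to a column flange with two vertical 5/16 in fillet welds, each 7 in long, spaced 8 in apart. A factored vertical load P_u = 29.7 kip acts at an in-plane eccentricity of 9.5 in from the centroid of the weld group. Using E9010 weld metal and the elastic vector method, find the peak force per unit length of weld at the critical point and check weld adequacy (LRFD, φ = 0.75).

E90XX → F_EXX = 90 ksi.
Total weld length L_w = 14 in. Treat welds as unit-width lines.
Polar moment about centroid: J = 2[d³/12 + d(b/2)²] = 2[7³/12 + 7×4²] = 281.2 in³.
Direct shear f_v = P/L_w = 29.7 / 14 = 2.121 kip/in (vertical).
Torsion M = P·e = 29.7 × 9.5 = 282.15 kip·in.
Critical point at (x, y) = (4, 3.5) from centroid. f_tx = M·y/J = 3.512 kip/in; f_ty = M·x/J = 4.014 kip/in.
Resultant f_max = √[f_tx² + (f_v + f_ty)²] = √[3.512² + (2.121 + 4.014)²] = 7.07 kip/in.
Capacity per unit length: φr_n = 0.75 × 0.6 × 90 × (0.707 × 0.3125) = 8.948 kip/in.
7.07 ≤ 8.948 → adequate.

f_max ≈ 7.07 kip/in; adequate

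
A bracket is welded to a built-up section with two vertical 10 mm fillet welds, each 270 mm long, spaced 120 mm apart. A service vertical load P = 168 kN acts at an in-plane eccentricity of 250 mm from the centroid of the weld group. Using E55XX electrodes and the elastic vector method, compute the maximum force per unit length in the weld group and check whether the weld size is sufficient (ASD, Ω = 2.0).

f_max ≈ 1340 N/mm; NOT adequate

E55XX → F_EXX = 550 MPa.
Total weld length L_w = 540 mm. Treat welds as unit-width lines.
Polar moment about centroid: J = 2[d³/12 + d(b/2)²] = 2[270³/12 + 270×60²] = 5224000 mm³.
Direct shear f_v = P/L_w = 168×10³ / 540 = 311.1 N/mm (vertical).
Torsion M = P·e = 168×10³ × 250 = 42000000 N·mm.
Critical point at (x, y) = (60, 135) from centroid. f_tx = M·y/J = 1085 N/mm; f_ty = M·x/J = 482.3 N/mm.
Resultant f_max = √[f_tx² + (f_v + f_ty)²] = √[1085² + (311.1 + 482.3)²] = 1344 N/mm.
Capacity per unit length: r_n/Ω = (1/2.0) × 0.6 × 550 × (0.707 × 10) = 1167 N/mm.
1344 > 1167 → NOT adequate.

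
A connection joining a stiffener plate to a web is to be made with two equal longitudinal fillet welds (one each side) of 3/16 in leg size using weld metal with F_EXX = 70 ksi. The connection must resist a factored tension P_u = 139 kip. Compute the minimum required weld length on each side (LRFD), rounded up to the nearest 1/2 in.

L = 17 in on each side

Throat t_e = 0.707 × 0.1875 = 0.1326 in.
φr_n = 0.75 × 0.6 × 70 × 0.1326 = 4.176 kip/in.
L_req = P_u / φr_n = 139 / 4.176 = 33.29 in total.
Per side: 33.29 / 2 = 16.64 in.
Round up → use L = 17 in on each side.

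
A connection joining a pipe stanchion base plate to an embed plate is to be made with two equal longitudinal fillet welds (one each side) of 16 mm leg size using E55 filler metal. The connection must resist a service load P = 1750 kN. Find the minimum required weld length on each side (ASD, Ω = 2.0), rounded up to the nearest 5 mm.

E55XX → F_EXX = 550 MPa.
Throat t_e = 0.707 × 16 = 11.31 mm.
r_n/Ω = (0.6 × 550 × 11.31) / 2.0 = 1866 N/mm = 1.866 kN/mm.
L_req = P / (r_n/Ω) = 1750 / 1.866 = 937.6 mm total.
Per side: 937.6 / 2 = 468.8 mm.
Round up → use L = 470 mm on each side.

L = 470 mm on each side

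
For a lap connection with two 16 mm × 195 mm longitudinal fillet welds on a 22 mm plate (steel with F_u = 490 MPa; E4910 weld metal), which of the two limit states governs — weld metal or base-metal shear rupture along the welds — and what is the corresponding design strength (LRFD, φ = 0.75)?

φR_n ≈ 973 kN (weld metal governs)

E49XX → F_EXX = 490 MPa.
t_e = 0.707 × 16 = 11.31 mm; L = 390 mm.
Weld metal: φR_n = 0.75 × 0.6 × 490 × 11.31 × 390 × 10⁻³ = 972.8 kN.
Base metal (shear rupture): φR_n = 0.75 × 0.6 × 490 × 22 × 390 × 10⁻³ = 1892 kN.
Governing: weld metal.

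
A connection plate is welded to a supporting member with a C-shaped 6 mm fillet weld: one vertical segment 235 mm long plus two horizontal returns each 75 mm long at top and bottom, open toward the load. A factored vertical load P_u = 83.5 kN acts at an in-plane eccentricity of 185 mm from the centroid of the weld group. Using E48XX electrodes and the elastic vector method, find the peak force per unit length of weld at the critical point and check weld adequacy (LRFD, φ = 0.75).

f_max ≈ 734 N/mm; adequate

E48XX → F_EXX = 480 MPa.
Total weld length L_w = 385 mm. Treat welds as unit-width lines.
Centroid: x̄ = 2×75×37.5 / 385 = 14.61 mm from the vertical weld.
Polar moment about centroid: J = I_x + I_y = [235³/12 + 2×75×117.5²] + [235×14.61² + 2(75³/12 + 75×22.89²)] = 3351000 mm³.
Direct shear f_v = P/L_w = 83.5×10³ / 385 = 216.9 N/mm (vertical).
Torsion M = P·e = 83.5×10³ × 185 = 15448000 N·mm.
Critical point at (x, y) = (60.39, 117.5) from centroid. f_tx = M·y/J = 541.6 N/mm; f_ty = M·x/J = 278.3 N/mm.
Resultant f_max = √[f_tx² + (f_v + f_ty)²] = √[541.6² + (216.9 + 278.3)²] = 733.9 N/mm.
Capacity per unit length: φr_n = 0.75 × 0.6 × 480 × (0.707 × 6) = 916.3 N/mm.
733.9 ≤ 916.3 → adequate.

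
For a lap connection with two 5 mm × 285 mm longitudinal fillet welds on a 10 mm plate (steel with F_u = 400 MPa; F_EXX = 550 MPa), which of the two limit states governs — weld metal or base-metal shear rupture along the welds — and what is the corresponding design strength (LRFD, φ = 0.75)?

φR_n ≈ 499 kN (weld metal governs)

t_e = 0.707 × 5 = 3.535 mm; L = 570 mm.
Weld metal: φR_n = 0.75 × 0.6 × 550 × 3.535 × 570 × 10⁻³ = 498.7 kN.
Base metal (shear rupture): φR_n = 0.75 × 0.6 × 400 × 10 × 570 × 10⁻³ = 1026 kN.
Governing: weld metal.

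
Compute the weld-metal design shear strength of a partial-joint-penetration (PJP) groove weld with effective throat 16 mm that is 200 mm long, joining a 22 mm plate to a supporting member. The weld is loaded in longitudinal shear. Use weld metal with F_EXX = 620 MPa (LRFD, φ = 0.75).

φR_n ≈ 893 kN

Effective throat (given) t_e = 16 mm.
A_we = 16 × 200 = 3200 mm².
F_nw = 0.6 F_EXX = 372 MPa.
φR_n = 0.75 × 372 × 3200 × 10⁻³ = 892.8 kN.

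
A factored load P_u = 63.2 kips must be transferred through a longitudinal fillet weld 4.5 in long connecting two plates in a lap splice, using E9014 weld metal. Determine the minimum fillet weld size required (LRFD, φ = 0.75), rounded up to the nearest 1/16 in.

E90XX → F_EXX = 90 ksi.
Total weld length L = 4.5 in.
Required throat t_e = P_u / (φ × 0.6 F_EXX × L) = 63.2 / (0.75 × 0.6 × 90 × 4.5) = 0.3468 in.
Required leg w = t_e / 0.707 = 0.4905 in → use 1/2 in.

w = 1/2 in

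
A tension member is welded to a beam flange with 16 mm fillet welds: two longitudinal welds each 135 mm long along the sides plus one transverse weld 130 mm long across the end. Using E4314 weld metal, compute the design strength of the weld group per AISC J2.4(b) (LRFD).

E43XX → F_EXX = 430 MPa.
t_e = 0.707 × 16 = 11.31 mm.
R_nwl = 0.6 × 430 × 11.31 × 270 × 10⁻³ = 788 kN (longitudinal, 2 welds).
R_nwt = 0.6 × 430 × 11.31 × 130 × 10⁻³ = 379.4 kN (transverse, base value).
(i) R_nwl + R_nwt = 1167 kN; (ii) 0.85 R_nwl + 1.5 R_nwt = 1239 kN.
R_n = max = 1239 kN [governs: (ii)]; φR_n = 929.2 kN.

φR_n ≈ 929 kN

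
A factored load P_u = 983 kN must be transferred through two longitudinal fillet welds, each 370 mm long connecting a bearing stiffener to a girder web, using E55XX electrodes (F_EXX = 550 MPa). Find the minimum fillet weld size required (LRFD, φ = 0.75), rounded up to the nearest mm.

Total weld length L = 740 mm.
Required throat t_e = P_u / (φ × 0.6 F_EXX × L) = 983 / (0.75 × 0.6 × 550 × 740 × 10⁻³) = 5.367 mm.
Required leg w = t_e / 0.707 = 7.591 mm → use 8 mm.

w = 8 mm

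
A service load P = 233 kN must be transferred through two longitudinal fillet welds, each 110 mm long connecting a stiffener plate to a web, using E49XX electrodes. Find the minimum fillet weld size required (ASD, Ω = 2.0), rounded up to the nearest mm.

w = 11 mm

E49XX → F_EXX = 490 MPa.
Total weld length L = 220 mm.
Required throat t_e = P × Ω / (0.6 F_EXX × L) = 233 × 2.0 / (0.6 × 490 × 220 × 10⁻³) = 7.205 mm.
Required leg w = t_e / 0.707 = 10.19 mm → use 11 mm.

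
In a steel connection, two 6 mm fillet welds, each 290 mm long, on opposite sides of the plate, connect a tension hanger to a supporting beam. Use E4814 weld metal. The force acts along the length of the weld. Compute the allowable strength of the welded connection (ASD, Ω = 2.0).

R_n/Ω ≈ 354 kN

E48XX → F_EXX = 480 MPa.
Effective throat t_e = 0.707 × 6 = 4.242 mm.
Total length L = 580 mm; A_we = 4.242 × 580 = 2460 mm².
F_nw = 0.6 F_EXX = 0.6 × 480 = 288 MPa.
R_n = 288 × 2460 × 10⁻³ = 708.6 kN; R_n/Ω = 708.6/2.0 = 354.3 kN.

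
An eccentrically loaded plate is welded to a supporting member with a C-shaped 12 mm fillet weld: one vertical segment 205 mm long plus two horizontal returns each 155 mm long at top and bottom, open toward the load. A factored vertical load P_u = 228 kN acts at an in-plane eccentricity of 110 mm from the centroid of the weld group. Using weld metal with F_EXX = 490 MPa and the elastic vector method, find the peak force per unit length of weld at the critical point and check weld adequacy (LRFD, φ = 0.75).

f_max ≈ 1070 N/mm; adequate

Total weld length L_w = 515 mm. Treat welds as unit-width lines.
Centroid: x̄ = 2×155×77.5 / 515 = 46.65 mm from the vertical weld.
Polar moment about centroid: J = I_x + I_y = [205³/12 + 2×155×102.5²] + [205×46.65² + 2(155³/12 + 155×30.85²)] = 5337000 mm³.
Direct shear f_v = P/L_w = 228×10³ / 515 = 442.7 N/mm (vertical).
Torsion M = P·e = 228×10³ × 110 = 25080000 N·mm.
Critical point at (x, y) = (108.3, 102.5) from centroid. f_tx = M·y/J = 481.7 N/mm; f_ty = M·x/J = 509.2 N/mm.
Resultant f_max = √[f_tx² + (f_v + f_ty)²] = √[481.7² + (442.7 + 509.2)²] = 1067 N/mm.
Capacity per unit length: φr_n = 0.75 × 0.6 × 490 × (0.707 × 12) = 1871 N/mm.
1067 ≤ 1871 → adequate.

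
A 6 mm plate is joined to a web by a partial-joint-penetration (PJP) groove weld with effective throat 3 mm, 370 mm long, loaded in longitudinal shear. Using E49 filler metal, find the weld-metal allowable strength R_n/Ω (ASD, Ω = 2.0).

R_n/Ω ≈ 163 kN

E49XX → F_EXX = 490 MPa.
Effective throat (given) t_e = 3 mm.
A_we = 3 × 370 = 1110 mm².
F_nw = 0.6 F_EXX = 294 MPa.
R_n/Ω = (294 × 1110) / 2.0 × 10⁻³ = 163.2 kN.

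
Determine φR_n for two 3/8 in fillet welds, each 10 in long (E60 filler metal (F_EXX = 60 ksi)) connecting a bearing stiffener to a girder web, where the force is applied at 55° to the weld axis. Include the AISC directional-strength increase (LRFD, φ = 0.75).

φR_n ≈ 196 kips

t_e = 0.707 × 0.375 = 0.2651 in; A_we = 0.2651 × 20 = 5.303 in².
Directional factor: 1.0 + 0.5 sin^1.5(55°) = 1.371.
F_nw = 0.6 × 60 × 1.371 = 49.35 ksi.
φR_n = 0.75 × 49.35 × 5.303 = 196.2 kips.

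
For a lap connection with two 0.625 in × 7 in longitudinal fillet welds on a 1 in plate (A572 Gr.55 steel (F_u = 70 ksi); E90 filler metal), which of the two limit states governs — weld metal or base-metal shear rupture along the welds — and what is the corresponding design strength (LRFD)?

φR_n ≈ 251 kip (weld metal governs)

E90XX → F_EXX = 90 ksi.
t_e = 0.707 × 0.625 = 0.4419 in; L = 14 in.
Weld metal: φR_n = 0.75 × 0.6 × 90 × 0.4419 × 14 = 250.5 kip.
Base metal (shear rupture): φR_n = 0.75 × 0.6 × 70 × 1 × 14 = 441 kip.
Governing: weld metal.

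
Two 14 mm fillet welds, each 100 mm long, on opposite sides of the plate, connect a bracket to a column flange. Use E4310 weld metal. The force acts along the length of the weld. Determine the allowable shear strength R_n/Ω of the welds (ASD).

E43XX → F_EXX = 430 MPa.
Effective throat t_e = 0.707 × 14 = 9.898 mm.
Total length L = 200 mm; A_we = 9.898 × 200 = 1980 mm².
F_nw = 0.6 F_EXX = 0.6 × 430 = 258 MPa.
R_n = 258 × 1980 × 10⁻³ = 510.7 kN; R_n/Ω = 510.7/2.0 = 255.4 kN.

R_n/Ω ≈ 255 kN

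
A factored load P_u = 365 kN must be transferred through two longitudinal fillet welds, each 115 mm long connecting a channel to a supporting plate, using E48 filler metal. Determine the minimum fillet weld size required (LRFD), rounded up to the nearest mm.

E48XX → F_EXX = 480 MPa.
Total weld length L = 230 mm.
Required throat t_e = P_u / (φ × 0.6 F_EXX × L) = 365 / (0.75 × 0.6 × 480 × 230 × 10⁻³) = 7.347 mm.
Required leg w = t_e / 0.707 = 10.39 mm → use 11 mm.

w = 11 mm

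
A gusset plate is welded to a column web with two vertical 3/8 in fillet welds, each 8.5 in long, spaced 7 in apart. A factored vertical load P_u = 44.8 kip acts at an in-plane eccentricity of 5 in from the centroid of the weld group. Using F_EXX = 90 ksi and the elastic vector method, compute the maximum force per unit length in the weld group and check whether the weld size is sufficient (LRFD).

f_max ≈ 6 kip/in; adequate

Total weld length L_w = 17 in. Treat welds as unit-width lines.
Polar moment about centroid: J = 2[d³/12 + d(b/2)²] = 2[8.5³/12 + 8.5×3.5²] = 310.6 in³.
Direct shear f_v = P/L_w = 44.8 / 17 = 2.635 kip/in (vertical).
Torsion M = P·e = 44.8 × 5 = 224 kip·in.
Critical point at (x, y) = (3.5, 4.25) from centroid. f_tx = M·y/J = 3.065 kip/in; f_ty = M·x/J = 2.524 kip/in.
Resultant f_max = √[f_tx² + (f_v + f_ty)²] = √[3.065² + (2.635 + 2.524)²] = 6.001 kip/in.
Capacity per unit length: φr_n = 0.75 × 0.6 × 90 × (0.707 × 0.375) = 10.74 kip/in.
6.001 ≤ 10.74 → adequate.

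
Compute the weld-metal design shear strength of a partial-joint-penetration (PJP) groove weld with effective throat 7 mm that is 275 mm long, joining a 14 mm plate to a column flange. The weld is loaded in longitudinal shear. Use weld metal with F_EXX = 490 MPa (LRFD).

Effective throat (given) t_e = 7 mm.
A_we = 7 × 275 = 1925 mm².
F_nw = 0.6 F_EXX = 294 MPa.
φR_n = 0.75 × 294 × 1925 × 10⁻³ = 424.5 kN.

φR_n ≈ 424 kN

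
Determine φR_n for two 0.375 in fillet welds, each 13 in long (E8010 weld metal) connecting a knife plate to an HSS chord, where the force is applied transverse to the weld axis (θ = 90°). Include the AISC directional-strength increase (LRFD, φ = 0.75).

φR_n ≈ 372 kip

E80XX → F_EXX = 80 ksi.
t_e = 0.707 × 0.375 = 0.2651 in; A_we = 0.2651 × 26 = 6.893 in².
Directional factor: 1.0 + 0.5 sin^1.5(90°) = 1.5.
F_nw = 0.6 × 80 × 1.5 = 72 ksi.
φR_n = 0.75 × 72 × 6.893 = 372.2 kip.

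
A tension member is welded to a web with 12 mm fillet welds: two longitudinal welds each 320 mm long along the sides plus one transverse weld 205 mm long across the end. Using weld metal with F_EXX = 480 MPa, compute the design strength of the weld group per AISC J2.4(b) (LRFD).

t_e = 0.707 × 12 = 8.484 mm.
R_nwl = 0.6 × 480 × 8.484 × 640 × 10⁻³ = 1564 kN (longitudinal, 2 welds).
R_nwt = 0.6 × 480 × 8.484 × 205 × 10⁻³ = 500.9 kN (transverse, base value).
(i) R_nwl + R_nwt = 2065 kN; (ii) 0.85 R_nwl + 1.5 R_nwt = 2081 kN.
R_n = max = 2081 kN [governs: (ii)]; φR_n = 1560 kN.

φR_n ≈ 1560 kN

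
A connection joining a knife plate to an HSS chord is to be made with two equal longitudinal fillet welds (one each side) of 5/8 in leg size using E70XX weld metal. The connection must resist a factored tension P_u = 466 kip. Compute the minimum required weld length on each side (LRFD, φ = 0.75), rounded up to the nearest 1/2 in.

L = 17 in on each side

E70XX → F_EXX = 70 ksi.
Throat t_e = 0.707 × 0.625 = 0.4419 in.
φr_n = 0.75 × 0.6 × 70 × 0.4419 = 13.92 kip/in.
L_req = P_u / φr_n = 466 / 13.92 = 33.48 in total.
Per side: 33.48 / 2 = 16.74 in.
Round up → use L = 17 in on each side.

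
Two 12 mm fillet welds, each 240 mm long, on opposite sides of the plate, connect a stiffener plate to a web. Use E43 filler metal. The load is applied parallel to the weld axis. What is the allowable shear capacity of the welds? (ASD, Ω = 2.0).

R_n/Ω ≈ 525 kN

E43XX → F_EXX = 430 MPa.
Effective throat t_e = 0.707 × 12 = 8.484 mm.
Total length L = 480 mm; A_we = 8.484 × 480 = 4072 mm².
F_nw = 0.6 F_EXX = 0.6 × 430 = 258 MPa.
R_n = 258 × 4072 × 10⁻³ = 1051 kN; R_n/Ω = 1051/2.0 = 525.3 kN.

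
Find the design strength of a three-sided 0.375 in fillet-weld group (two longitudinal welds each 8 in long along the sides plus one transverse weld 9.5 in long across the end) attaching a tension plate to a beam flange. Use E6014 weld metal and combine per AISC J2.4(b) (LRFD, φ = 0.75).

φR_n ≈ 199 kip

E60XX → F_EXX = 60 ksi.
t_e = 0.707 × 0.375 = 0.2651 in.
R_nwl = 0.6 × 60 × 0.2651 × 16 = 152.7 kip (longitudinal, 2 welds).
R_nwt = 0.6 × 60 × 0.2651 × 9.5 = 90.67 kip (transverse, base value).
(i) R_nwl + R_nwt = 243.4 kip; (ii) 0.85 R_nwl + 1.5 R_nwt = 265.8 kip.
R_n = max = 265.8 kip [governs: (ii)]; φR_n = 199.4 kip.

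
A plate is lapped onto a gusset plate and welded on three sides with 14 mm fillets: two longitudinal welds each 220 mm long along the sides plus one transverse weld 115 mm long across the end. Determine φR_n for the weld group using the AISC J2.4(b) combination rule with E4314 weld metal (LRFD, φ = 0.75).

E43XX → F_EXX = 430 MPa.
t_e = 0.707 × 14 = 9.898 mm.
R_nwl = 0.6 × 430 × 9.898 × 440 × 10⁻³ = 1124 kN (longitudinal, 2 welds).
R_nwt = 0.6 × 430 × 9.898 × 115 × 10⁻³ = 293.7 kN (transverse, base value).
(i) R_nwl + R_nwt = 1417 kN; (ii) 0.85 R_nwl + 1.5 R_nwt = 1396 kN.
R_n = max = 1417 kN [governs: (i)]; φR_n = 1063 kN.

φR_n ≈ 1060 kN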